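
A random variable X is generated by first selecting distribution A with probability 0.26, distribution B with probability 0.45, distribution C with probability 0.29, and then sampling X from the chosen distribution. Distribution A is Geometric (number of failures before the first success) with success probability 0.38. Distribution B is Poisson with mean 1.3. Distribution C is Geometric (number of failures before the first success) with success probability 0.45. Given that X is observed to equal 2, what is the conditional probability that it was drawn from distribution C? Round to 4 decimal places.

Likelihoods P(X=2 | ·): A: 0.146072; B: 0.230289; C: 0.136125.
Posterior ∝ prior × likelihood. Numerator for C: 0.29·0.136125 = 0.0394763.
Normalizing constant: 0.26·0.146072 + 0.45·0.230289 + 0.29·0.136125 = 0.181085.
P(C | observation) = 0.0394763 / 0.181085 = 0.217998.

0.2180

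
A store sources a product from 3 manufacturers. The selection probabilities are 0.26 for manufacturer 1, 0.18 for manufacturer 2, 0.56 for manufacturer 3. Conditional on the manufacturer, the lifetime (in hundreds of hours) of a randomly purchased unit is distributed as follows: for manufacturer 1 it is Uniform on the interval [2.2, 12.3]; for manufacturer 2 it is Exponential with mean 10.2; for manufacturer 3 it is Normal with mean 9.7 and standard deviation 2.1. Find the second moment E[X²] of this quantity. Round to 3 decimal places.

108.491

For each component E[X²] = Var + (mean)², giving 1: 61.0633; 2: 208.08; 3: 98.5.
Overall E[X²] = 0.26·61.0633 + 0.18·208.08 + 0.56·98.5 = 108.491.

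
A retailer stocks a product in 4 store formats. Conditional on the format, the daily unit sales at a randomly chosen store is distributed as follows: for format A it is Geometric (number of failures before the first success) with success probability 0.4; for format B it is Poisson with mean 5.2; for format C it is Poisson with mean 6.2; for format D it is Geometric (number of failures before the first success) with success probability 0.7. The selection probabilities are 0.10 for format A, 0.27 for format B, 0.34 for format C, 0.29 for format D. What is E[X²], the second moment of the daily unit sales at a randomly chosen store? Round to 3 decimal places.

24.713

For each component E[X²] = Var + (mean)², giving A: 6; B: 32.24; C: 44.64; D: 0.795918.
Overall E[X²] = 0.1·6 + 0.27·32.24 + 0.34·44.64 + 0.29·0.795918 = 24.7132.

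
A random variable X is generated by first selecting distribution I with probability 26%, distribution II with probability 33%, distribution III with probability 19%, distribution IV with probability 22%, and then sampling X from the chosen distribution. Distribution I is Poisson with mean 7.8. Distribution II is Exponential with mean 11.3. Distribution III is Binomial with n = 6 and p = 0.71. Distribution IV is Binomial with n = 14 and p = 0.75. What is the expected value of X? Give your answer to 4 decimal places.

8.8764

Component means — I: 7.8; II: 11.3; III: 4.26; IV: 10.5.
E[X] = 0.26·7.8 + 0.33·11.3 + 0.19·4.26 + 0.22·10.5 = 8.8764.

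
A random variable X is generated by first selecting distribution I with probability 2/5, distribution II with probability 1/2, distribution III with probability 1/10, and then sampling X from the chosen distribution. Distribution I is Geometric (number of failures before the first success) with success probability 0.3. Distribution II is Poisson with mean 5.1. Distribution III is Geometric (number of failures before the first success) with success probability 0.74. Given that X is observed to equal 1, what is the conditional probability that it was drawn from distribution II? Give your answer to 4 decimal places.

0.1309

Likelihoods P(X=1 | ·): I: 0.21; II: 0.0310934; III: 0.1924.
Posterior ∝ prior × likelihood. Numerator for II: 0.5·0.0310934 = 0.0155467.
Normalizing constant: 0.4·0.21 + 0.5·0.0310934 + 0.1·0.1924 = 0.118787.
P(II | observation) = 0.0155467 / 0.118787 = 0.130879.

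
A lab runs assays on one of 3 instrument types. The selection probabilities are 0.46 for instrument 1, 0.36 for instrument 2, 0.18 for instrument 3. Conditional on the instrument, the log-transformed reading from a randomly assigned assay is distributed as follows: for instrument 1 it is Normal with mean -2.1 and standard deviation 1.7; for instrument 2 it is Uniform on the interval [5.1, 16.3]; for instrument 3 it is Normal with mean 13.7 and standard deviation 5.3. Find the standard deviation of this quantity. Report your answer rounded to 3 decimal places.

7.651

Per component, 1: μ=-2.1, E[X²]=7.3; 2: μ=10.7, E[X²]=124.943; 3: μ=13.7, E[X²]=215.78.
E[X] = 0.46·-2.1 + 0.36·10.7 + 0.18·13.7 = 5.352.
E[X²] = 0.46·7.3 + 0.36·124.943 + 0.18·215.78 = 87.178.
Var(X) = E[X²] − (E[X])² = 87.178 − 28.6439 = 58.5341.
SD(X) = √58.5341 = 7.65076.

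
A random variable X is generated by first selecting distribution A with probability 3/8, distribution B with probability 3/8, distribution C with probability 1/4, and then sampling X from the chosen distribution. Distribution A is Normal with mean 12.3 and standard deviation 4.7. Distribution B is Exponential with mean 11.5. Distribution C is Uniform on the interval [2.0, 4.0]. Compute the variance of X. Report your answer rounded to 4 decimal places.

Per component, A: μ=12.3, E[X²]=173.38; B: μ=11.5, E[X²]=264.5; C: μ=3, E[X²]=9.33333.
E[X] = 0.375·12.3 + 0.375·11.5 + 0.25·3 = 9.675.
E[X²] = 0.375·173.38 + 0.375·264.5 + 0.25·9.33333 = 166.538.
Var(X) = E[X²] − (E[X])² = 166.538 − 93.6056 = 72.9327.

72.9327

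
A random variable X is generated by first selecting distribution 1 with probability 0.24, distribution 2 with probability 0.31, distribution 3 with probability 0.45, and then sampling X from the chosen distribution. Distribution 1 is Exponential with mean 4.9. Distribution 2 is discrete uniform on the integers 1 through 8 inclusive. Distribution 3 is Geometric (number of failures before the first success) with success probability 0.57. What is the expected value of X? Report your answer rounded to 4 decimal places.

2.9105

Component means — 1: 4.9; 2: 4.5; 3: 0.754386.
E[X] = 0.24·4.9 + 0.31·4.5 + 0.45·0.754386 = 2.91047.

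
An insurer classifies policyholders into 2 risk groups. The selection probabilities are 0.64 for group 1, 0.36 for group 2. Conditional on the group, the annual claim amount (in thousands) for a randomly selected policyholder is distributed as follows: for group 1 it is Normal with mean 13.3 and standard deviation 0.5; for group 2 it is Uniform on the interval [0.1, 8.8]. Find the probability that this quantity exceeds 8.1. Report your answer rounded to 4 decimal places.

Conditional on each group, P(X > 8.1): 1: 1; 2: 0.0804598.
By total probability, P(X > 8.1) = 0.64·1 + 0.36·0.0804598 = 0.668966.

0.6690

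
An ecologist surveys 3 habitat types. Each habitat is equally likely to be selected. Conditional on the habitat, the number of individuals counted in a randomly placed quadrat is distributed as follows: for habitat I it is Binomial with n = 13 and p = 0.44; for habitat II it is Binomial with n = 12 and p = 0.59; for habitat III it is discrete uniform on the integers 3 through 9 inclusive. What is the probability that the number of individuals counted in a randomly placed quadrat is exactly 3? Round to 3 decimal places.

Conditional on each habitat, P(X = 3): I: 0.0738932; II: 0.0147922; III: 0.142857.
By total probability, P(X = 3) = 0.333333·0.0738932 + 0.333333·0.0147922 + 0.333333·0.142857 = 0.0771808.

0.077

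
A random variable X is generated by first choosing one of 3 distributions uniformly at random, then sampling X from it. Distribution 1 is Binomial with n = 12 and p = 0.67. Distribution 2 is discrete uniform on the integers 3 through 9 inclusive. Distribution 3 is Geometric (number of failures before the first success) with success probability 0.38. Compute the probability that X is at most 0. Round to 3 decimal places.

0.127

Conditional on each component, P(X ≤ 0): 1: 1.66789e-06; 2: 0; 3: 0.38.
By total probability, P(X ≤ 0) = 0.333333·1.66789e-06 + 0.333333·0 + 0.333333·0.38 = 0.126667.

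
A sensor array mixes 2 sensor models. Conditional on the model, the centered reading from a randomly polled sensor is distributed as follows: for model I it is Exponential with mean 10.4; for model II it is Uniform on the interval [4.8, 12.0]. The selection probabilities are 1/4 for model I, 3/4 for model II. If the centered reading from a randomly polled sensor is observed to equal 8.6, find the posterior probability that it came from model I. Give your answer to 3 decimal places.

Likelihoods f(8.6 | ·): I: 0.042057; II: 0.138889.
Posterior ∝ prior × likelihood. Numerator for I: 0.25·0.042057 = 0.0105143.
Normalizing constant: 0.25·0.042057 + 0.75·0.138889 = 0.114681.
P(I | observation) = 0.0105143 / 0.114681 = 0.0916827.

0.092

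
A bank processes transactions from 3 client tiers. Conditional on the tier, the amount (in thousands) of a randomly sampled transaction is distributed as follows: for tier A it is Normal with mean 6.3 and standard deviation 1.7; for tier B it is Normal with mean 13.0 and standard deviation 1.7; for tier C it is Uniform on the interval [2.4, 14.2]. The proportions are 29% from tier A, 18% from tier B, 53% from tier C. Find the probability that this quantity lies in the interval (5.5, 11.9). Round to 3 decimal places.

Conditional on each tier, P(5.5 < X < 11.9): A: 0.680539; B: 0.258792; C: 0.542373.
By total probability, P(5.5 < X < 11.9) = 0.29·0.680539 + 0.18·0.258792 + 0.53·0.542373 = 0.531396.

0.531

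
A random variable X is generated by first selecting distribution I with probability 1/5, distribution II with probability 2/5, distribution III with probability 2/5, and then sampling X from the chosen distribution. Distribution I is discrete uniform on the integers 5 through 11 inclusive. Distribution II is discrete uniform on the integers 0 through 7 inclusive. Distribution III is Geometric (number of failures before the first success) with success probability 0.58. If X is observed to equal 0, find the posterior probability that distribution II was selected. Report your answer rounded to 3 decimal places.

Likelihoods P(X=0 | ·): I: 0; II: 0.125; III: 0.58.
Posterior ∝ prior × likelihood. Numerator for II: 0.4·0.125 = 0.05.
Normalizing constant: 0.2·0 + 0.4·0.125 + 0.4·0.58 = 0.282.
P(II | observation) = 0.05 / 0.282 = 0.177305.

0.177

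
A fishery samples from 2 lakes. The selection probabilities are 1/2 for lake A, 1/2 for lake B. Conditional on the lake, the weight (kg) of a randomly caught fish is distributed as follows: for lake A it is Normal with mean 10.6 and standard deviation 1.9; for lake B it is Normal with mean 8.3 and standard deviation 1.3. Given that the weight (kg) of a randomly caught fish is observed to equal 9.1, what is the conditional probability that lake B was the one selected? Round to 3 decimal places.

0.623

Likelihoods f(9.1 | ·): A: 0.15375; B: 0.253941.
Posterior ∝ prior × likelihood. Numerator for B: 0.5·0.253941 = 0.126971.
Normalizing constant: 0.5·0.15375 + 0.5·0.253941 = 0.203846.
P(B | observation) = 0.126971 / 0.203846 = 0.622876.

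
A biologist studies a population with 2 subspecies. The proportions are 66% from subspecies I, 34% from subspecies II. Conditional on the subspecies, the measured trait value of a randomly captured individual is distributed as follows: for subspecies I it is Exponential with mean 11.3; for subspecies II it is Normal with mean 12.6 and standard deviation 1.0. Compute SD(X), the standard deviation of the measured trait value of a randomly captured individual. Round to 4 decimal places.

9.2193

Per component, I: μ=11.3, E[X²]=255.38; II: μ=12.6, E[X²]=159.76.
E[X] = 0.66·11.3 + 0.34·12.6 = 11.742.
E[X²] = 0.66·255.38 + 0.34·159.76 = 222.869.
Var(X) = E[X²] − (E[X])² = 222.869 − 137.875 = 84.9946.
SD(X) = √84.9946 = 9.21925.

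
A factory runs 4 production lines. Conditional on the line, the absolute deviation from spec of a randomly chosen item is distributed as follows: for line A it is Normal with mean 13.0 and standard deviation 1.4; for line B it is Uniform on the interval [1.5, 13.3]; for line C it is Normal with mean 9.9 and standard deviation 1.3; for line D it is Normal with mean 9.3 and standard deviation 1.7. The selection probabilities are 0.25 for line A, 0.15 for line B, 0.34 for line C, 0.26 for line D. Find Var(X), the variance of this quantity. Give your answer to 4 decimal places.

6.9306

Per component, A: μ=13, E[X²]=170.96; B: μ=7.4, E[X²]=66.3633; C: μ=9.9, E[X²]=99.7; D: μ=9.3, E[X²]=89.38.
E[X] = 0.25·13 + 0.15·7.4 + 0.34·9.9 + 0.26·9.3 = 10.144.
E[X²] = 0.25·170.96 + 0.15·66.3633 + 0.34·99.7 + 0.26·89.38 = 109.831.
Var(X) = E[X²] − (E[X])² = 109.831 − 102.901 = 6.93056.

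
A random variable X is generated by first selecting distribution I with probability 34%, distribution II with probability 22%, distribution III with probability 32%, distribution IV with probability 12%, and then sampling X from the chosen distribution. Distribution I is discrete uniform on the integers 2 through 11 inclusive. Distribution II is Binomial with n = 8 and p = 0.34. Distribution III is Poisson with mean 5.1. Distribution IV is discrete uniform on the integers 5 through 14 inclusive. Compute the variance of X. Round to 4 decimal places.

9.8269

Per component, I: μ=6.5, E[X²]=50.5; II: μ=2.72, E[X²]=9.1936; III: μ=5.1, E[X²]=31.11; IV: μ=9.5, E[X²]=98.5.
E[X] = 0.34·6.5 + 0.22·2.72 + 0.32·5.1 + 0.12·9.5 = 5.5804.
E[X²] = 0.34·50.5 + 0.22·9.1936 + 0.32·31.11 + 0.12·98.5 = 40.9678.
Var(X) = E[X²] − (E[X])² = 40.9678 − 31.1409 = 9.82693.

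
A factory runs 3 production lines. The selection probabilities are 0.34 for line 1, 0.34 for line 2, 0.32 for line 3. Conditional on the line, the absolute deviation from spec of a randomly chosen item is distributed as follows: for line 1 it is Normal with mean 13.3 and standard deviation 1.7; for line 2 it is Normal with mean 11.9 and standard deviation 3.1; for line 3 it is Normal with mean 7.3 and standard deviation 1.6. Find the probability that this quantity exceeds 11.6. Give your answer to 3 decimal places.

0.470

Conditional on each line, P(X > 11.6): 1: 0.841345; 2: 0.538547; 3: 0.00359946.
By total probability, P(X > 11.6) = 0.34·0.841345 + 0.34·0.538547 + 0.32·0.00359946 = 0.470315.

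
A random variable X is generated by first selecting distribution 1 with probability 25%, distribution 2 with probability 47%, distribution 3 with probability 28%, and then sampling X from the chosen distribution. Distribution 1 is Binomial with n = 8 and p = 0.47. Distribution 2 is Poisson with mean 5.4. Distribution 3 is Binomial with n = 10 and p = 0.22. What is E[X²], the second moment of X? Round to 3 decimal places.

For each component E[X²] = Var + (mean)², giving 1: 16.1304; 2: 34.56; 3: 6.556.
Overall E[X²] = 0.25·16.1304 + 0.47·34.56 + 0.28·6.556 = 22.1115.

22.111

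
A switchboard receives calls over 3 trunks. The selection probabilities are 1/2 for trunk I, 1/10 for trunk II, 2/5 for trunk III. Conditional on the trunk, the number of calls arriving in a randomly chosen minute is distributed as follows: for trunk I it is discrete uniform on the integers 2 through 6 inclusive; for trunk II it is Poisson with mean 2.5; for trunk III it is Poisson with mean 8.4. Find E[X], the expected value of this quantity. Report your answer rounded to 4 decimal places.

Component means — I: 4; II: 2.5; III: 8.4.
E[X] = 0.5·4 + 0.1·2.5 + 0.4·8.4 = 5.61.

5.6100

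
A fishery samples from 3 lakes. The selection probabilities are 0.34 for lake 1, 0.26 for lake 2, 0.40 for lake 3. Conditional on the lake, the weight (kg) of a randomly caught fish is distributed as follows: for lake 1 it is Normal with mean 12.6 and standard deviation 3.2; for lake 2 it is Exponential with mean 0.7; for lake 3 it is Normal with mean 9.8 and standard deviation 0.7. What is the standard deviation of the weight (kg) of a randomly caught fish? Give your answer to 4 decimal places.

Per component, 1: μ=12.6, E[X²]=169; 2: μ=0.7, E[X²]=0.98; 3: μ=9.8, E[X²]=96.53.
E[X] = 0.34·12.6 + 0.26·0.7 + 0.4·9.8 = 8.386.
E[X²] = 0.34·169 + 0.26·0.98 + 0.4·96.53 = 96.3268.
Var(X) = E[X²] − (E[X])² = 96.3268 − 70.325 = 26.0018.
SD(X) = √26.0018 = 5.0992.

5.0992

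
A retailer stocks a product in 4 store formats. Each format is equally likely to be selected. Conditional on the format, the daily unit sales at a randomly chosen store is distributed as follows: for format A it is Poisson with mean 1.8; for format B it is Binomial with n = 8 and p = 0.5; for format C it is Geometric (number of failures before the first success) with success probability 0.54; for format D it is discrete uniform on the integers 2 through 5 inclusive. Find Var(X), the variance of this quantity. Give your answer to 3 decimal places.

3.270

Per component, A: μ=1.8, E[X²]=5.04; B: μ=4, E[X²]=18; C: μ=0.851852, E[X²]=2.30316; D: μ=3.5, E[X²]=13.5.
E[X] = 0.25·1.8 + 0.25·4 + 0.25·0.851852 + 0.25·3.5 = 2.53796.
E[X²] = 0.25·5.04 + 0.25·18 + 0.25·2.30316 + 0.25·13.5 = 9.71079.
Var(X) = E[X²] − (E[X])² = 9.71079 − 6.44126 = 3.26953.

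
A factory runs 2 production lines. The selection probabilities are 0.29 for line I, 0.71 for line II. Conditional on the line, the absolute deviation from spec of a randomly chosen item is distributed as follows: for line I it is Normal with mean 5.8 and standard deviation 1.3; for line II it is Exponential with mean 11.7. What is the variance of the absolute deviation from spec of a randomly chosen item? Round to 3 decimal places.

104.849

Per component, I: μ=5.8, E[X²]=35.33; II: μ=11.7, E[X²]=273.78.
E[X] = 0.29·5.8 + 0.71·11.7 = 9.989.
E[X²] = 0.29·35.33 + 0.71·273.78 = 204.629.
Var(X) = E[X²] − (E[X])² = 204.629 − 99.7801 = 104.849.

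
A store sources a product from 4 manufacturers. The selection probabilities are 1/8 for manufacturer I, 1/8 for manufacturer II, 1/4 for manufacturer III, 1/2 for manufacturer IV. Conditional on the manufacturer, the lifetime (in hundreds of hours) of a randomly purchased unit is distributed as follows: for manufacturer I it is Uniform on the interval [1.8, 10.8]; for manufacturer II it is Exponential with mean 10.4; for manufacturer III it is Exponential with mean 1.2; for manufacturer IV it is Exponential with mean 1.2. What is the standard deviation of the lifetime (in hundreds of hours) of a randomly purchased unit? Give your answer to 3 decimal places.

Per component, I: μ=6.3, E[X²]=46.44; II: μ=10.4, E[X²]=216.32; III: μ=1.2, E[X²]=2.88; IV: μ=1.2, E[X²]=2.88.
E[X] = 0.125·6.3 + 0.125·10.4 + 0.25·1.2 + 0.5·1.2 = 2.9875.
E[X²] = 0.125·46.44 + 0.125·216.32 + 0.25·2.88 + 0.5·2.88 = 35.005.
Var(X) = E[X²] − (E[X])² = 35.005 − 8.92516 = 26.0798.
SD(X) = √26.0798 = 5.10684.

5.107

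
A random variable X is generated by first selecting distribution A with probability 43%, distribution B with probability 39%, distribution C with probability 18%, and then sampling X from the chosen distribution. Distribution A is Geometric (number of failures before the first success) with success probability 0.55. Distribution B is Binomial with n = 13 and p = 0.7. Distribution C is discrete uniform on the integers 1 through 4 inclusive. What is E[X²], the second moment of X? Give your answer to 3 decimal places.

35.638

For each component E[X²] = Var + (mean)², giving A: 2.15702; B: 85.54; C: 7.5.
Overall E[X²] = 0.43·2.15702 + 0.39·85.54 + 0.18·7.5 = 35.6381.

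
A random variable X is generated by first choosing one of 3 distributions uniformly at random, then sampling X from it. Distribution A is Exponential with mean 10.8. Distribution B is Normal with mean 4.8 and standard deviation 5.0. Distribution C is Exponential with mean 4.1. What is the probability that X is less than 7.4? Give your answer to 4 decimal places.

Conditional on each component, P(X < 7.4): A: 0.496003; B: 0.698468; C: 0.835505.
By total probability, P(X < 7.4) = 0.333333·0.496003 + 0.333333·0.698468 + 0.333333·0.835505 = 0.676659.

0.6767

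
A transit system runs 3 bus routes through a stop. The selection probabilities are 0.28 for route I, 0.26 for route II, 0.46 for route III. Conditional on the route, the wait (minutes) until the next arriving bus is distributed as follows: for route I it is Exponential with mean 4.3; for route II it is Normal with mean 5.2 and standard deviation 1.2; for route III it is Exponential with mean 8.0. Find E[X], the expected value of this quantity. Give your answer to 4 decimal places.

6.2360

Component means — I: 4.3; II: 5.2; III: 8.
E[X] = 0.28·4.3 + 0.26·5.2 + 0.46·8 = 6.236.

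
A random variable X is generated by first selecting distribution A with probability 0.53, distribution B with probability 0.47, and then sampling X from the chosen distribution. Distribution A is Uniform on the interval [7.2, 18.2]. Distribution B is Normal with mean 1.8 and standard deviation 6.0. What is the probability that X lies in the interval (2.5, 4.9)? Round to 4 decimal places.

0.0709

Conditional on each component, P(2.5 < X < 4.9): A: 0; B: 0.150868.
By total probability, P(2.5 < X < 4.9) = 0.53·0 + 0.47·0.150868 = 0.0709078.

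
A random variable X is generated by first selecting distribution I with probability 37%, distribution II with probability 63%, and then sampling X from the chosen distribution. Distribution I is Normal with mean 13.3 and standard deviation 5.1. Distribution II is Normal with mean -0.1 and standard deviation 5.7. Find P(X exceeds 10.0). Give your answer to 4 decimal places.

0.2983

Conditional on each component, P(X > 10.0): I: 0.741203; II: 0.0382031.
By total probability, P(X > 10.0) = 0.37·0.741203 + 0.63·0.0382031 = 0.298313.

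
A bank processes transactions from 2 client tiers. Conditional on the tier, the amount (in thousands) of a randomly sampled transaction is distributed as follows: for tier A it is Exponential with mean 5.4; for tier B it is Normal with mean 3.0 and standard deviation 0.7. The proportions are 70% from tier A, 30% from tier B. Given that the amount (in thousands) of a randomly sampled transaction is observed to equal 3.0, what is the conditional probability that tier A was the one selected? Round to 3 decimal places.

0.303

Likelihoods f(3.0 | ·): A: 0.106251; B: 0.569918.
Posterior ∝ prior × likelihood. Numerator for A: 0.7·0.106251 = 0.0743754.
Normalizing constant: 0.7·0.106251 + 0.3·0.569918 = 0.245351.
P(A | observation) = 0.0743754 / 0.245351 = 0.303139.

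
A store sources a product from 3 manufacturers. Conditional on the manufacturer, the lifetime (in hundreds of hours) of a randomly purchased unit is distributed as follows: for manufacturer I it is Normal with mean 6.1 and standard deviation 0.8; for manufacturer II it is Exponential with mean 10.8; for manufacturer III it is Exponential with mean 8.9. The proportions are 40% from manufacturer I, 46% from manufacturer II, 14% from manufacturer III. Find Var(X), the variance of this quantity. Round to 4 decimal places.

Per component, I: μ=6.1, E[X²]=37.85; II: μ=10.8, E[X²]=233.28; III: μ=8.9, E[X²]=158.42.
E[X] = 0.4·6.1 + 0.46·10.8 + 0.14·8.9 = 8.654.
E[X²] = 0.4·37.85 + 0.46·233.28 + 0.14·158.42 = 144.628.
Var(X) = E[X²] − (E[X])² = 144.628 − 74.8917 = 69.7359.

69.7359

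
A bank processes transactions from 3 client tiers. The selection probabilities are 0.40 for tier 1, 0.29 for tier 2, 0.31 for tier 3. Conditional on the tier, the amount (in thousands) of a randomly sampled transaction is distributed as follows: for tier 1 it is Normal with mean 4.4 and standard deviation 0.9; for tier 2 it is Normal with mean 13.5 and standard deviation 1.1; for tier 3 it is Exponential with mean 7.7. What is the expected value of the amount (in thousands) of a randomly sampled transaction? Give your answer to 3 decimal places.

Component means — 1: 4.4; 2: 13.5; 3: 7.7.
E[X] = 0.4·4.4 + 0.29·13.5 + 0.31·7.7 = 8.062.

8.062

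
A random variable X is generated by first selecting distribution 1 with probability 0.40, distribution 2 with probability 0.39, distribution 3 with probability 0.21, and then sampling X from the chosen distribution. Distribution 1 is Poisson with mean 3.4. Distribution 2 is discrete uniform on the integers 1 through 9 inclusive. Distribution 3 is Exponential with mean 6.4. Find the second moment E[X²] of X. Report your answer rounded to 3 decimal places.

For each component E[X²] = Var + (mean)², giving 1: 14.96; 2: 31.6667; 3: 81.92.
Overall E[X²] = 0.4·14.96 + 0.39·31.6667 + 0.21·81.92 = 35.5372.

35.537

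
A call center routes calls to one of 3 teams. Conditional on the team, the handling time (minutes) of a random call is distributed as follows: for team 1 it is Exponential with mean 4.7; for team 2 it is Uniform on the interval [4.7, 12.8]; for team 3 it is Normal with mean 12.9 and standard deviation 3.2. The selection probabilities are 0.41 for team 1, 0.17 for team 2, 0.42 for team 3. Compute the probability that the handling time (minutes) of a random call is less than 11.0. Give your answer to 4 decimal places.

Conditional on each team, P(X < 11.0): 1: 0.903713; 2: 0.777778; 3: 0.27634.
By total probability, P(X < 11.0) = 0.41·0.903713 + 0.17·0.777778 + 0.42·0.27634 = 0.618807.

0.6188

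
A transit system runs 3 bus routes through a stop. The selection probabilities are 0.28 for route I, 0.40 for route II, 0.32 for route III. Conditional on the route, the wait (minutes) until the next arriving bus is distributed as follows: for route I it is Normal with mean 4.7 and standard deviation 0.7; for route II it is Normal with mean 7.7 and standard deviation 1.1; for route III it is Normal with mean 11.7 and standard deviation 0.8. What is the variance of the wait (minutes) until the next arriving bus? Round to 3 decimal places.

8.272

Per component, I: μ=4.7, E[X²]=22.58; II: μ=7.7, E[X²]=60.5; III: μ=11.7, E[X²]=137.53.
E[X] = 0.28·4.7 + 0.4·7.7 + 0.32·11.7 = 8.14.
E[X²] = 0.28·22.58 + 0.4·60.5 + 0.32·137.53 = 74.532.
Var(X) = E[X²] − (E[X])² = 74.532 − 66.2596 = 8.2724.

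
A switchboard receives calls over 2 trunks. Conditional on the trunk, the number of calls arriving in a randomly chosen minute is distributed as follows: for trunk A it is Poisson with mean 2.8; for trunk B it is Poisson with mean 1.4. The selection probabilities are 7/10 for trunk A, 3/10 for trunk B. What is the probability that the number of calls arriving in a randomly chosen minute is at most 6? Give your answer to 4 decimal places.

0.9827

Conditional on each trunk, P(X ≤ 6): A: 0.975589; B: 0.999378.
By total probability, P(X ≤ 6) = 0.7·0.975589 + 0.3·0.999378 = 0.982726.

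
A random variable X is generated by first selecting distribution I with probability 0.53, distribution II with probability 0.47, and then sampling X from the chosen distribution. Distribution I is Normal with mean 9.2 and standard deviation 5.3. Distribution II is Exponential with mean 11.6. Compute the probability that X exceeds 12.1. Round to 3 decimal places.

Conditional on each component, P(X > 12.1): I: 0.292131; II: 0.352359.
By total probability, P(X > 12.1) = 0.53·0.292131 + 0.47·0.352359 = 0.320438.

0.320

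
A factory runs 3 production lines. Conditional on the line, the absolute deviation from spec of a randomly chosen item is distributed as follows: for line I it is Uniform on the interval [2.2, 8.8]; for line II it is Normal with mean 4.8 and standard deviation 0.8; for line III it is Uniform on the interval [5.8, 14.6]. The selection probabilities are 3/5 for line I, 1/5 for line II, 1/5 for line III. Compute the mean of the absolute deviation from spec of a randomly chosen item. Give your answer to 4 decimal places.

Component means — I: 5.5; II: 4.8; III: 10.2.
E[X] = 0.6·5.5 + 0.2·4.8 + 0.2·10.2 = 6.3.

6.3000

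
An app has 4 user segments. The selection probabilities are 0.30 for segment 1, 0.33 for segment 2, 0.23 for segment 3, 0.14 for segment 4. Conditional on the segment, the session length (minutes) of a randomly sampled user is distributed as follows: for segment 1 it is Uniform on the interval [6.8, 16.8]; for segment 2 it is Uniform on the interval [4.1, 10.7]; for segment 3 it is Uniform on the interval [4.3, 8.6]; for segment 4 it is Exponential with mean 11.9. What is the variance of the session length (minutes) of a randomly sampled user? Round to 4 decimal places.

29.7302

Per component, 1: μ=11.8, E[X²]=147.573; 2: μ=7.4, E[X²]=58.39; 3: μ=6.45, E[X²]=43.1433; 4: μ=11.9, E[X²]=283.22.
E[X] = 0.3·11.8 + 0.33·7.4 + 0.23·6.45 + 0.14·11.9 = 9.1315.
E[X²] = 0.3·147.573 + 0.33·58.39 + 0.23·43.1433 + 0.14·283.22 = 113.114.
Var(X) = E[X²] − (E[X])² = 113.114 − 83.3843 = 29.7302.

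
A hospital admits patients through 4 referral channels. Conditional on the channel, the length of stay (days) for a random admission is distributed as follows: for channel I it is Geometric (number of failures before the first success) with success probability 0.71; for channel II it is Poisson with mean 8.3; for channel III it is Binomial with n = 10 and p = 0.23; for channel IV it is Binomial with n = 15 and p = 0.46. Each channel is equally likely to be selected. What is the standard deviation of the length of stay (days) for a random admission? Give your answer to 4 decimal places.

3.7467

Per component, I: μ=0.408451, E[X²]=0.742115; II: μ=8.3, E[X²]=77.19; III: μ=2.3, E[X²]=7.061; IV: μ=6.9, E[X²]=51.336.
E[X] = 0.25·0.408451 + 0.25·8.3 + 0.25·2.3 + 0.25·6.9 = 4.47711.
E[X²] = 0.25·0.742115 + 0.25·77.19 + 0.25·7.061 + 0.25·51.336 = 34.0823.
Var(X) = E[X²] − (E[X])² = 34.0823 − 20.0445 = 14.0377.
SD(X) = √14.0377 = 3.7467.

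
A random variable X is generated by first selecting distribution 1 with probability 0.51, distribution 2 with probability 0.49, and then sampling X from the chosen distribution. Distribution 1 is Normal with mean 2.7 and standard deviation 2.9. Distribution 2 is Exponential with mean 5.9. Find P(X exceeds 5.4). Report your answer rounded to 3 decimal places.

0.286

Conditional on each component, P(X > 5.4): 1: 0.175918; 2: 0.400415.
By total probability, P(X > 5.4) = 0.51·0.175918 + 0.49·0.400415 = 0.285921.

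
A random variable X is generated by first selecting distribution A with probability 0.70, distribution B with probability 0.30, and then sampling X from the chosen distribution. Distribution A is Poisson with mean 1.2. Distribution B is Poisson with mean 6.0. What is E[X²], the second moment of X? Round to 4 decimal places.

For each component E[X²] = Var + (mean)², giving A: 2.64; B: 42.
Overall E[X²] = 0.7·2.64 + 0.3·42 = 14.448.

14.4480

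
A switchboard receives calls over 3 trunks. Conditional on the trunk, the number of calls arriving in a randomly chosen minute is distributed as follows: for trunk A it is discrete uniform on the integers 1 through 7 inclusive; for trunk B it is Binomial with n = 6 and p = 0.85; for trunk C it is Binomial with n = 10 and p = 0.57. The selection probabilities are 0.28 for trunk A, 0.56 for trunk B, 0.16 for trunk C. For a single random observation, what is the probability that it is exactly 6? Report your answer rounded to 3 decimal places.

Conditional on each trunk, P(X = 6): A: 0.142857; B: 0.37715; C: 0.246231.
By total probability, P(X = 6) = 0.28·0.142857 + 0.56·0.37715 + 0.16·0.246231 = 0.290601.

0.291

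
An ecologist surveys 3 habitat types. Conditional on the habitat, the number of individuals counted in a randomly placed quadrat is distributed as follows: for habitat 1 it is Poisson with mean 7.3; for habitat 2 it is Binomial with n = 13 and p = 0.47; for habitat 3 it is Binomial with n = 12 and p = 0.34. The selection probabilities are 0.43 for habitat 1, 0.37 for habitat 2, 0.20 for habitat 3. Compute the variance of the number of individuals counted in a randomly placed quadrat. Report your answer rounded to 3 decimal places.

Per component, 1: μ=7.3, E[X²]=60.59; 2: μ=6.11, E[X²]=40.5704; 3: μ=4.08, E[X²]=19.3392.
E[X] = 0.43·7.3 + 0.37·6.11 + 0.2·4.08 = 6.2157.
E[X²] = 0.43·60.59 + 0.37·40.5704 + 0.2·19.3392 = 44.9326.
Var(X) = E[X²] − (E[X])² = 44.9326 − 38.6349 = 6.29766.

6.298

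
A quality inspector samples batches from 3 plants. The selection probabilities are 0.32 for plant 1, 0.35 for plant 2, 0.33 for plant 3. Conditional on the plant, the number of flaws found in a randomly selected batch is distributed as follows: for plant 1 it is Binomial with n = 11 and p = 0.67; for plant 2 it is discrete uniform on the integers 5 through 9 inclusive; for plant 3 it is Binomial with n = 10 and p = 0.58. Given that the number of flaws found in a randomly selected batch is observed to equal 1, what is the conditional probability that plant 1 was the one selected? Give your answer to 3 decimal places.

Likelihoods P(X=1 | ·): 1: 0.000112877; 2: 0; 3: 0.00235869.
Posterior ∝ prior × likelihood. Numerator for 1: 0.32·0.000112877 = 3.61208e-05.
Normalizing constant: 0.32·0.000112877 + 0.35·0 + 0.33·0.00235869 = 0.00081449.
P(1 | observation) = 3.61208e-05 / 0.00081449 = 0.0443477.

0.044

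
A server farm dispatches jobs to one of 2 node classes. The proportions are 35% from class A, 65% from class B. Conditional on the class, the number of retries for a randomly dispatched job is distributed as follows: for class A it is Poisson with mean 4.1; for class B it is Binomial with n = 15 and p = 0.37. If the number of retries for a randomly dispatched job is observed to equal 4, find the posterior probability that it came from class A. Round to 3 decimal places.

0.398

Likelihoods P(X=4 | ·): A: 0.195127; B: 0.15874.
Posterior ∝ prior × likelihood. Numerator for A: 0.35·0.195127 = 0.0682944.
Normalizing constant: 0.35·0.195127 + 0.65·0.15874 = 0.171475.
P(A | observation) = 0.0682944 / 0.171475 = 0.398276.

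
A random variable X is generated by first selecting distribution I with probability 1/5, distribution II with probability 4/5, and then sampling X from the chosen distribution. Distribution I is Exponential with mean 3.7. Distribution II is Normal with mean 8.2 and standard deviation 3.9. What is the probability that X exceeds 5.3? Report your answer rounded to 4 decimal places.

0.6649

Conditional on each component, P(X > 5.3): I: 0.238728; II: 0.771438.
By total probability, P(X > 5.3) = 0.2·0.238728 + 0.8·0.771438 = 0.664896.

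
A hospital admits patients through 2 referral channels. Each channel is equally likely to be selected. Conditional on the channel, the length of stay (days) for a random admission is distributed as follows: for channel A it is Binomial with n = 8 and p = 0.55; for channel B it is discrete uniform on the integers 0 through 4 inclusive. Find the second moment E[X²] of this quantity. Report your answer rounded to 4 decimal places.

13.6700

For each component E[X²] = Var + (mean)², giving A: 21.34; B: 6.
Overall E[X²] = 0.5·21.34 + 0.5·6 = 13.67.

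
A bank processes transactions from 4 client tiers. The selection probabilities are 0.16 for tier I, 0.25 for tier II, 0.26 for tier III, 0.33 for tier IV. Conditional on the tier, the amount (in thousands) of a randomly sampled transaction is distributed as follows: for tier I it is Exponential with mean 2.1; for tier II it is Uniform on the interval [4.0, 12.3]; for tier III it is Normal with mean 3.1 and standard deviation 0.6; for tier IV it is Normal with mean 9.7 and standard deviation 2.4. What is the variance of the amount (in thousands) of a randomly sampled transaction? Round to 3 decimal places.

Per component, I: μ=2.1, E[X²]=8.82; II: μ=8.15, E[X²]=72.1633; III: μ=3.1, E[X²]=9.97; IV: μ=9.7, E[X²]=99.85.
E[X] = 0.16·2.1 + 0.25·8.15 + 0.26·3.1 + 0.33·9.7 = 6.3805.
E[X²] = 0.16·8.82 + 0.25·72.1633 + 0.26·9.97 + 0.33·99.85 = 54.9947.
Var(X) = E[X²] − (E[X])² = 54.9947 − 40.7108 = 14.284.

14.284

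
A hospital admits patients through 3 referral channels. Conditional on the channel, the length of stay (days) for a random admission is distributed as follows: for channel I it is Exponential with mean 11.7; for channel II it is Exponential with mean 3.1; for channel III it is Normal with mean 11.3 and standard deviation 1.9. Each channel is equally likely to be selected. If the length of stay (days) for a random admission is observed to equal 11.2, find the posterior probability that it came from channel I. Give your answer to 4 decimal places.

Likelihoods f(11.2 | ·): I: 0.0328155; II: 0.0087011; III: 0.209679.
Posterior ∝ prior × likelihood. Numerator for I: 0.333333·0.0328155 = 0.0109385.
Normalizing constant: 0.333333·0.0328155 + 0.333333·0.0087011 + 0.333333·0.209679 = 0.0837319.
P(I | observation) = 0.0109385 / 0.0837319 = 0.130637.

0.1306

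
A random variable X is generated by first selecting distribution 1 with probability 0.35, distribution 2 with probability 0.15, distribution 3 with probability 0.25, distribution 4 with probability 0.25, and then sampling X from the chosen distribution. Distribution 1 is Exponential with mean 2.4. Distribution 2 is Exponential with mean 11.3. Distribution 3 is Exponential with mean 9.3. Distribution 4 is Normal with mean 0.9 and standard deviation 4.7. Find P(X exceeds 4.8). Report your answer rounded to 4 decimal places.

0.3455

Conditional on each component, P(X > 4.8): 1: 0.135335; 2: 0.653914; 3: 0.596826; 4: 0.20333.
By total probability, P(X > 4.8) = 0.35·0.135335 + 0.15·0.653914 + 0.25·0.596826 + 0.25·0.20333 = 0.345493.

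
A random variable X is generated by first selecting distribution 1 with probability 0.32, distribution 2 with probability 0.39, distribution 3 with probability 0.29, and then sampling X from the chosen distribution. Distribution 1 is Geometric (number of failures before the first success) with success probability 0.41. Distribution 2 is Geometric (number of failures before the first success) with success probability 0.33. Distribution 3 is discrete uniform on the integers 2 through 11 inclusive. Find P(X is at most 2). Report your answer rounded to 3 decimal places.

Conditional on each component, P(X ≤ 2): 1: 0.794621; 2: 0.699237; 3: 0.1.
By total probability, P(X ≤ 2) = 0.32·0.794621 + 0.39·0.699237 + 0.29·0.1 = 0.555981.

0.556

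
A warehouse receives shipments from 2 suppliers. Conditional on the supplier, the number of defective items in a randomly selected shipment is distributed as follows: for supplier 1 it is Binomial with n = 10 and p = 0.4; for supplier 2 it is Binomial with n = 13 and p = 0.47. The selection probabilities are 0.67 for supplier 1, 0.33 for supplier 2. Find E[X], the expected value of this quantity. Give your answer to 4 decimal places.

4.6963

Component means — 1: 4; 2: 6.11.
E[X] = 0.67·4 + 0.33·6.11 = 4.6963.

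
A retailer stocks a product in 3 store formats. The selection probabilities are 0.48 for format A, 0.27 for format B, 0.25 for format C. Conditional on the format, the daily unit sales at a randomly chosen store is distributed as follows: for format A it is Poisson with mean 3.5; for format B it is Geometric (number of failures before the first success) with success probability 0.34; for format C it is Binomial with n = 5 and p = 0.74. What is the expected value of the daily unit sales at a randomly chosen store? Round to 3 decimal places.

Component means — A: 3.5; B: 1.94118; C: 3.7.
E[X] = 0.48·3.5 + 0.27·1.94118 + 0.25·3.7 = 3.12912.

3.129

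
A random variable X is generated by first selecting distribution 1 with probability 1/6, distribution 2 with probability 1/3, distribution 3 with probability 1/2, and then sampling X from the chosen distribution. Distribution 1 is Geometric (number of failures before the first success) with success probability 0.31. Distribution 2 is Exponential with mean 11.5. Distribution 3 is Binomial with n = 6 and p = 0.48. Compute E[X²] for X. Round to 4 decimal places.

For each component E[X²] = Var + (mean)², giving 1: 12.1342; 2: 264.5; 3: 9.792.
Overall E[X²] = 0.166667·12.1342 + 0.333333·264.5 + 0.5·9.792 = 95.085.

95.0850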